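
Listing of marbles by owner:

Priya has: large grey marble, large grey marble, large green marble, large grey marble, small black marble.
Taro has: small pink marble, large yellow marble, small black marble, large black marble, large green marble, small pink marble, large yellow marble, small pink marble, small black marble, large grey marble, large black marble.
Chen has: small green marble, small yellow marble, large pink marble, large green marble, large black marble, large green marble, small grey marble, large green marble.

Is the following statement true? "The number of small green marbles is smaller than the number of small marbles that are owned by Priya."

False

|small green marbles| = 1.
|small marbles owned by Priya| = 1.
The claim requires 1 < 1, which does not hold.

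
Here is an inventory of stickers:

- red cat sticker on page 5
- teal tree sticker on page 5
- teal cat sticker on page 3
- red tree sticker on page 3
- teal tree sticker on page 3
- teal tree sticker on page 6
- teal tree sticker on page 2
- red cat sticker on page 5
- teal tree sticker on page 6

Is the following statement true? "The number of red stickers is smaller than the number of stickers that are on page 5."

False

red stickers: 3.
stickers on page 5: 3.
The claim requires 3 < 3, which does not hold.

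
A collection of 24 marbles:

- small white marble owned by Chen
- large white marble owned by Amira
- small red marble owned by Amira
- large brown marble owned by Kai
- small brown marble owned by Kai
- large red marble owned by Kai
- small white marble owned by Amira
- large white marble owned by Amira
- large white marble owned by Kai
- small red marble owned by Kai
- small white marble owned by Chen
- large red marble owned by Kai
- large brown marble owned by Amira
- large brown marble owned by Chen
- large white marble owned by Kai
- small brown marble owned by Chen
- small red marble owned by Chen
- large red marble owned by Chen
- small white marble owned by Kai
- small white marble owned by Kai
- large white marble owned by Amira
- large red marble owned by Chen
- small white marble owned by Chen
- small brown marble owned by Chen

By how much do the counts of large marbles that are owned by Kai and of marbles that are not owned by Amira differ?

large marbles owned by Kai: 5. marbles that are not owned by Amira: 18.
|5 − 18| = 18 − 5 = 13.

13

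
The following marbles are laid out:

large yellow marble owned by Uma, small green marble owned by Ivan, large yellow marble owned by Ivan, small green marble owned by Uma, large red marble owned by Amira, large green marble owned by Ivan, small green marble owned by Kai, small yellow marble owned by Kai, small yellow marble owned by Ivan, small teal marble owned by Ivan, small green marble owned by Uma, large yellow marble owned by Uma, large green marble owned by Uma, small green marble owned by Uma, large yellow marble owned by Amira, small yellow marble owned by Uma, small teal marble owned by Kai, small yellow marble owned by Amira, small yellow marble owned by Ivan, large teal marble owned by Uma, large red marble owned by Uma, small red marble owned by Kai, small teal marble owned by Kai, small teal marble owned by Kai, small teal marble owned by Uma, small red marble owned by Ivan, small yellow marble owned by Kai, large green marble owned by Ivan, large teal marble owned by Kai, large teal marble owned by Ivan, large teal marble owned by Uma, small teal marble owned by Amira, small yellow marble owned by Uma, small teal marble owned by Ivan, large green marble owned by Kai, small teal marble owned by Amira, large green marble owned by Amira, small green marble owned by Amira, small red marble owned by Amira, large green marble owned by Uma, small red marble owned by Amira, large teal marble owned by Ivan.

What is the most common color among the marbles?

teal

Counts by color: teal 13, green 12, yellow 11, red 6.
The maximum is 13, held uniquely by teal.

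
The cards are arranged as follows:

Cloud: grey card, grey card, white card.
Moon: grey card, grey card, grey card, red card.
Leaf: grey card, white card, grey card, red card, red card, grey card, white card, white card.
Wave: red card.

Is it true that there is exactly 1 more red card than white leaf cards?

There are 4 red cards.
There are 3 white leaf cards.
The claim requires 4 − 3 (= 1) to equal 1, which holds.

True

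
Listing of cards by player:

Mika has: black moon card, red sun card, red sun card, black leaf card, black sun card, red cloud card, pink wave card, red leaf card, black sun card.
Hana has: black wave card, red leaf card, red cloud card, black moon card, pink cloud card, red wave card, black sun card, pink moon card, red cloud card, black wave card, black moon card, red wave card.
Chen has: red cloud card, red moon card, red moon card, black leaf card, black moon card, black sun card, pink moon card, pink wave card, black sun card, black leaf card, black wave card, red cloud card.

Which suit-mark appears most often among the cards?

Counts by suit-mark: moon 8, wave 7, sun 7, cloud 6, leaf 5.
The maximum is 8, held uniquely by moon.

moon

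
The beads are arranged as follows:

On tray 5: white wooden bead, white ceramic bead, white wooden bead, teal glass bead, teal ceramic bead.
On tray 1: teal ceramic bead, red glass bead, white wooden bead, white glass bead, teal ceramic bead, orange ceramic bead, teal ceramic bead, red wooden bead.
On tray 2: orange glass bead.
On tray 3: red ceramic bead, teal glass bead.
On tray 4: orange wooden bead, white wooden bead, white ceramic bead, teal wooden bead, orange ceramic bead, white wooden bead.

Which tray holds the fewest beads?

tray 2

Counts by tray: tray 1→8, tray 4→6, tray 5→5, tray 3→2, tray 2→1.
The minimum is 1, held uniquely by tray 2.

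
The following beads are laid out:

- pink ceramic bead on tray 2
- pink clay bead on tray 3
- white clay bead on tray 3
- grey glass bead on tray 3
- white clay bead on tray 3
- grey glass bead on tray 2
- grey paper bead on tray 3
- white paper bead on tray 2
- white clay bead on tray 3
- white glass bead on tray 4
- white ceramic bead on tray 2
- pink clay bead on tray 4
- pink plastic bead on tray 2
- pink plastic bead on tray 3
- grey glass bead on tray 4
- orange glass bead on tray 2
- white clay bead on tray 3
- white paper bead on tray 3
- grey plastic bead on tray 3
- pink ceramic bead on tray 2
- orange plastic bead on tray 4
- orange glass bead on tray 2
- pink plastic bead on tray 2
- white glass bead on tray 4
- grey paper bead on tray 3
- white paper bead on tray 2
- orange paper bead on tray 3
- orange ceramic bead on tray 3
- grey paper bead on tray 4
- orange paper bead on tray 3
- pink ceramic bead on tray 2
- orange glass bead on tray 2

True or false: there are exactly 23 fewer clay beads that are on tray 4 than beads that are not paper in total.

True

|clay beads on tray 4| = 1.
|beads that are not paper| = 24.
The claim requires 24 − 1 (= 23) to equal 23, which holds.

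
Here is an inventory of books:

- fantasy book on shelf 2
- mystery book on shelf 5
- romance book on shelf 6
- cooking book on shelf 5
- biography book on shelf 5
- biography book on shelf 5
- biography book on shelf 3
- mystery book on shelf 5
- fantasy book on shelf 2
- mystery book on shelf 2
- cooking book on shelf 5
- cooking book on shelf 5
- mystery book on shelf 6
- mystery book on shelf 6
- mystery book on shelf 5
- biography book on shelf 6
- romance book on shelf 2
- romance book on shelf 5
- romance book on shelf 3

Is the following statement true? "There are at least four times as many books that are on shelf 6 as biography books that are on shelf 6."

True

There are 4 books on shelf 6.
There is 1 biography book on shelf 6.
The claim requires 4 ≥ 4 × 1 = 4, which holds.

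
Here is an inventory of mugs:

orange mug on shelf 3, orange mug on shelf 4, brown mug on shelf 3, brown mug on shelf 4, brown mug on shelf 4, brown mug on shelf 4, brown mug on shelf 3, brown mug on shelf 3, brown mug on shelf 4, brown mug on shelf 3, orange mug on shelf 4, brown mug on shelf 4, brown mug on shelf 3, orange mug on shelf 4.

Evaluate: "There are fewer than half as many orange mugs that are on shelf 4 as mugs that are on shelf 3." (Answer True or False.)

There are 3 orange mugs on shelf 4.
There are 6 mugs on shelf 3.
The claim requires 2 × 3 = 6 < 6, which does not hold.

False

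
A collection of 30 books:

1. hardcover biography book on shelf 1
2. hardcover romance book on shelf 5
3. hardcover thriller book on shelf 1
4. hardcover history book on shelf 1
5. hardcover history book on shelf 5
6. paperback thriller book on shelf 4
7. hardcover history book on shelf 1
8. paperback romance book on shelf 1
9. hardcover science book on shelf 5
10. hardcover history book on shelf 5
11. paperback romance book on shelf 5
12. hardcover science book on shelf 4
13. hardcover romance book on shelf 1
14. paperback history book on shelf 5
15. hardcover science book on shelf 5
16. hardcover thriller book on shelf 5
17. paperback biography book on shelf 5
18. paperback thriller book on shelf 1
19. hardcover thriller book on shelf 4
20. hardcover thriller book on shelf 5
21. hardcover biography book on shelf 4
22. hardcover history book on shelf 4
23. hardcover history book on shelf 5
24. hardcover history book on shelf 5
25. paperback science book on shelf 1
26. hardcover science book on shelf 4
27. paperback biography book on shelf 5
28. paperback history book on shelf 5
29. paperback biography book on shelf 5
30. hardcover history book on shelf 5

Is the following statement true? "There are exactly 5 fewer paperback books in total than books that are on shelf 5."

paperback books: 10.
books on shelf 5: 16.
The claim requires 16 − 10 (= 6) to equal 5, which does not hold.

False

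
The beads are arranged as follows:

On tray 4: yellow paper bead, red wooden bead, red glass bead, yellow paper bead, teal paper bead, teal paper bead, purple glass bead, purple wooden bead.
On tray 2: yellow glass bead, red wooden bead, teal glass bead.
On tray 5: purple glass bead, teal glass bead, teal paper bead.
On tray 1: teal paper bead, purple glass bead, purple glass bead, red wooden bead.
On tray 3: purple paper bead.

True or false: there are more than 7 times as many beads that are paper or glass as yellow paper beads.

|beads that are paper or glass| = 15.
|yellow paper beads| = 2.
The claim requires 15 > 7 × 2 = 14, which holds.

True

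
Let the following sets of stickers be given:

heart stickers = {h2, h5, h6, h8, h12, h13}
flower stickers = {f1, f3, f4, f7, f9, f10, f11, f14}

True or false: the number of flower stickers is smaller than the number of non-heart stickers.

There are 8 flower stickers.
There are 8 non-heart stickers.
The claim requires 8 < 8, which does not hold.

False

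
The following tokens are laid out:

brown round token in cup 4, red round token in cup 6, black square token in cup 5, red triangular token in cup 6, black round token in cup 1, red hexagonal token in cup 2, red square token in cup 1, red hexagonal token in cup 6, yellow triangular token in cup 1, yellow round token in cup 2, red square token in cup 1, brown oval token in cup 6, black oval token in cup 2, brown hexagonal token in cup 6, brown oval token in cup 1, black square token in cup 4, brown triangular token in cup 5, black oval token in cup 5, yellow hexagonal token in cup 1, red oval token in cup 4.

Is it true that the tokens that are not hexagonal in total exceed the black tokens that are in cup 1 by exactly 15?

True

There are 16 tokens that are not hexagonal.
There is 1 black token in cup 1.
The claim requires 16 − 1 (= 15) to equal 15, which holds.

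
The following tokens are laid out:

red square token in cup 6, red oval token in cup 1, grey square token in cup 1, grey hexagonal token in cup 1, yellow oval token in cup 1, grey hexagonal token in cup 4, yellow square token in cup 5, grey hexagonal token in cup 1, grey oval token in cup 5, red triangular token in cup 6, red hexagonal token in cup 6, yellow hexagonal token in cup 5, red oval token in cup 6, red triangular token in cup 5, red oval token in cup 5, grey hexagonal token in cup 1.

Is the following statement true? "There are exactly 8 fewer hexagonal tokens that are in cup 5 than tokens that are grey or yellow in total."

True

hexagonal tokens in cup 5: 1.
tokens that are grey or yellow: 9.
The claim requires 9 − 1 (= 8) to equal 8, which holds.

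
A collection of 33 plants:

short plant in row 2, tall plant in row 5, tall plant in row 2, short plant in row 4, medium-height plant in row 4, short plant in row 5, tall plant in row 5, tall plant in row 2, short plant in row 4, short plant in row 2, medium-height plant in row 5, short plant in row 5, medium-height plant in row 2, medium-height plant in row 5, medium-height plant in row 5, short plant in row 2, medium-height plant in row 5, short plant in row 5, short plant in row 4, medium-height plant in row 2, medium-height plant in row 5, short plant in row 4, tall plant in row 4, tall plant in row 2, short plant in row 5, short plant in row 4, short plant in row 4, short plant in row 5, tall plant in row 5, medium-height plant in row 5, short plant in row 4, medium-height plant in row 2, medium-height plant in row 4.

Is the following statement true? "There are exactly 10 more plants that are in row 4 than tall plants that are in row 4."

|plants in row 4| = 10.
|tall plants in row 4| = 1.
The claim requires 10 − 1 (= 9) to equal 10, which does not hold.

False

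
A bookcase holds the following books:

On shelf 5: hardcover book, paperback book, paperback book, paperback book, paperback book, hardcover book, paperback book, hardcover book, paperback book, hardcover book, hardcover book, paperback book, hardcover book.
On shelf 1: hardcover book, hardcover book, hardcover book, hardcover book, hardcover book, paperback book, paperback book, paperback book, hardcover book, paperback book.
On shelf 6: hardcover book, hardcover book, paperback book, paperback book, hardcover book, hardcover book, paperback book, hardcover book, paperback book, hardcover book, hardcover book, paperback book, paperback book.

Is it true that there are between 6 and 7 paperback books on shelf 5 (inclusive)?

True

There are 7 paperback books on shelf 5.
The claim requires 6 ≤ 7 ≤ 7, which holds.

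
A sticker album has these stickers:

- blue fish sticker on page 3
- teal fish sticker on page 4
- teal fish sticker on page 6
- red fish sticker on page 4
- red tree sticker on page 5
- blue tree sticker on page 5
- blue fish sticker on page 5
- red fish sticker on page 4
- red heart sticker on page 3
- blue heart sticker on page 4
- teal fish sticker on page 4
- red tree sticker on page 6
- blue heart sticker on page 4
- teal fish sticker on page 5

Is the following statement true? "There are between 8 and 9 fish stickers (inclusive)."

|fish stickers| = 8.
The claim requires 8 ≤ 8 ≤ 9, which holds.

True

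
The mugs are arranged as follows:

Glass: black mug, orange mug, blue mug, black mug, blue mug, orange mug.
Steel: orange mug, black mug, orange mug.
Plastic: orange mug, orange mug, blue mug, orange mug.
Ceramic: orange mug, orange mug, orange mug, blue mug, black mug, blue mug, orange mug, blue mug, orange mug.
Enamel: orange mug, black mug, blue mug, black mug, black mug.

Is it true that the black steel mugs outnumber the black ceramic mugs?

False

|black steel mugs| = 1.
|black ceramic mugs| = 1.
The claim requires 1 > 1, which does not hold.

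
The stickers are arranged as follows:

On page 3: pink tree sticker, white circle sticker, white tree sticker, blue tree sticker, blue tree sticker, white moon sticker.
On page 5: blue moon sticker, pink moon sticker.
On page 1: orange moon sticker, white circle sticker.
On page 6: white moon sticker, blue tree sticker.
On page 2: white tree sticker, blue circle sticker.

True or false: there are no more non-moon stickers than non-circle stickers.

|non-moon stickers| = 9.
|non-circle stickers| = 11.
The claim requires 9 ≤ 11, which holds.

True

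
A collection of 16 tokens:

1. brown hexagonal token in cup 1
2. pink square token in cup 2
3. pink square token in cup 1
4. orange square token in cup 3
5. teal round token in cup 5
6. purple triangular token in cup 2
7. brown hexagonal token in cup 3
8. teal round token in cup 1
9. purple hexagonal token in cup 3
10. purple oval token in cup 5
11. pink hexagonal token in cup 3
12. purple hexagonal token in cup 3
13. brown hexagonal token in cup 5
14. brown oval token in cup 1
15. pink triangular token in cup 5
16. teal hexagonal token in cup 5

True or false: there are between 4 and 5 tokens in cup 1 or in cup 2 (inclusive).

|tokens in cup 1 or in cup 2| = 6.
The claim requires 4 ≤ 6 ≤ 5, which does not hold.

False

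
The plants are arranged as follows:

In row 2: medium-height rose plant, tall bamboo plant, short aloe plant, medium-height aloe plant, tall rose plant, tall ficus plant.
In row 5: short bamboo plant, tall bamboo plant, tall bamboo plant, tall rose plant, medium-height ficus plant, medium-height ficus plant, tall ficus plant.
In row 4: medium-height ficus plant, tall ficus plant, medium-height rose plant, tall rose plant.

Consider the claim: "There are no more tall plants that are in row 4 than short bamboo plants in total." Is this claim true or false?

There are 2 tall plants in row 4.
There is 1 short bamboo plant.
The claim requires 2 ≤ 1, which does not hold.

False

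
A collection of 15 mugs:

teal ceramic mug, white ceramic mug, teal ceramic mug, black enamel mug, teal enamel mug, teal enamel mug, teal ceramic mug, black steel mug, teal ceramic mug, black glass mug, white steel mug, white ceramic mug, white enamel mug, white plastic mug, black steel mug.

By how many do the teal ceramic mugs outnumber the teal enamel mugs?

2

teal ceramic mugs: 4.
teal enamel mugs: 2.
4 − 2 = 2.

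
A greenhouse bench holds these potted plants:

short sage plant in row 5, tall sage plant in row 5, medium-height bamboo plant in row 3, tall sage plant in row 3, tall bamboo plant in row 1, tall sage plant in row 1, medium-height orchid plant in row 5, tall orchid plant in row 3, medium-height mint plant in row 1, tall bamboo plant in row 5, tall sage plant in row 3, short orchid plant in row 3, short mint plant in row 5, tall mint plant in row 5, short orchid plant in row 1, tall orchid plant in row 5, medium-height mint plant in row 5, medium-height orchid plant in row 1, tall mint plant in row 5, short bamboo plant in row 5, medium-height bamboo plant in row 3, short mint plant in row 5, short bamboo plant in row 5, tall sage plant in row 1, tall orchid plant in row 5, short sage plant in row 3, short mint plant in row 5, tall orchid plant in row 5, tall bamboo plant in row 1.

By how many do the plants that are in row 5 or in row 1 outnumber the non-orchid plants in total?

plants in row 5 or in row 1: 22.
non-orchid plants: 21.
22 − 21 = 1.

1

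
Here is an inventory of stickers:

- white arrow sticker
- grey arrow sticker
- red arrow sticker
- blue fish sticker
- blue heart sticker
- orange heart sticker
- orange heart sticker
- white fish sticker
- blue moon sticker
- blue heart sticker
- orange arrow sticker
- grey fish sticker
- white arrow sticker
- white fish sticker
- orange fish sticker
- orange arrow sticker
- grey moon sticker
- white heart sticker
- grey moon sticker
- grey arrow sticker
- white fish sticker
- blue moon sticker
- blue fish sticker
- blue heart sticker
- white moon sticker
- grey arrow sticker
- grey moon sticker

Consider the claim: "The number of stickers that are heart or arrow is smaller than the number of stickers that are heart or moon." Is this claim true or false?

There are 14 stickers that are heart or arrow.
There are 12 stickers that are heart or moon.
The claim requires 14 < 12, which does not hold.

False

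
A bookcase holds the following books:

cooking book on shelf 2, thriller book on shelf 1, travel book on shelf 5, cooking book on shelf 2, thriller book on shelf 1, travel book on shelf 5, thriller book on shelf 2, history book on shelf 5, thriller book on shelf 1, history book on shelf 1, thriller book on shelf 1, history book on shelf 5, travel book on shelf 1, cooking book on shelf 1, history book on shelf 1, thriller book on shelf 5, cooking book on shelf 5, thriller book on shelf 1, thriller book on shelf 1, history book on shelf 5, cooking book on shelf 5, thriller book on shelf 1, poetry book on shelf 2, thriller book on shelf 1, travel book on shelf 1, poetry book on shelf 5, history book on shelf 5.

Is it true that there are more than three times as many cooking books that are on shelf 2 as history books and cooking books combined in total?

False

There are 2 cooking books on shelf 2.
history books: 6; cooking books: 5; combined: 6 + 5 = 11.
The claim requires 2 > 3 × 11 = 33, which does not hold.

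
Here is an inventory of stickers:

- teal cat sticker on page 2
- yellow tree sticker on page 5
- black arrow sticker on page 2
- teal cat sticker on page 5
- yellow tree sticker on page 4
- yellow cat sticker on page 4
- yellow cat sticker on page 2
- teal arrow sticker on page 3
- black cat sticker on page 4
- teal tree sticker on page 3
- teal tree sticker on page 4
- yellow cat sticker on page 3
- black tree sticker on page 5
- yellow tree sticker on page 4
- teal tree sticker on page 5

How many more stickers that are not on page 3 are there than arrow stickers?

stickers that are not on page 3: 12.
arrow stickers: 2.
12 − 2 = 10.

10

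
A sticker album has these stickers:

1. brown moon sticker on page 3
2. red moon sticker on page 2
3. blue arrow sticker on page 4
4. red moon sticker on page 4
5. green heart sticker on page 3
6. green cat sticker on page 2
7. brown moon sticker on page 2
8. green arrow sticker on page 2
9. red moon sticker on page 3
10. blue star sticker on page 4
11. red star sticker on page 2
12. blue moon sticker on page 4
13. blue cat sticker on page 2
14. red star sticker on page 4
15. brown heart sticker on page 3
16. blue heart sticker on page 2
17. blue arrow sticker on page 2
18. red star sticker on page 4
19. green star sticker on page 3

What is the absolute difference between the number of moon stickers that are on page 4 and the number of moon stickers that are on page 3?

moon stickers on page 4: 2. moon stickers on page 3: 2.
|2 − 2| = 2 − 2 = 0.

0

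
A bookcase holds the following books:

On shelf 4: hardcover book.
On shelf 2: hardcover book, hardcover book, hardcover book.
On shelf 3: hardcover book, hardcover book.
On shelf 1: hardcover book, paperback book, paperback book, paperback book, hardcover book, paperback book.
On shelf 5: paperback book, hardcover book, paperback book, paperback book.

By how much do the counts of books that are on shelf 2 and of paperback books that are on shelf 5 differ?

0

books on shelf 2: 3. paperback books on shelf 5: 3.
|3 − 3| = 3 − 3 = 0.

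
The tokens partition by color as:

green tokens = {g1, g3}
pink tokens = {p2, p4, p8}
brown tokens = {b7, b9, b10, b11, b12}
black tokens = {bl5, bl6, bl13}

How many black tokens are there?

3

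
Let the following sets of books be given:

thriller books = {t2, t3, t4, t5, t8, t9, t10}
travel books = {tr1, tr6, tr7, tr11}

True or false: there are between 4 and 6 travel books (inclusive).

|travel books| = 4.
The claim requires 4 ≤ 4 ≤ 6, which holds.

True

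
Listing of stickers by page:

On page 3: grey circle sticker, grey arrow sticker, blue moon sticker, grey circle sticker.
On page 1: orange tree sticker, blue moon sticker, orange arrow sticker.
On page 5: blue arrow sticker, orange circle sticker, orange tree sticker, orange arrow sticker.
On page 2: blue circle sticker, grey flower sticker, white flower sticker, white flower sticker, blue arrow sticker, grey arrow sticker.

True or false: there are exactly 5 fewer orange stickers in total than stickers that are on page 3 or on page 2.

There are 5 orange stickers.
There are 10 stickers on page 3 or on page 2.
The claim requires 10 − 5 (= 5) to equal 5, which holds.

True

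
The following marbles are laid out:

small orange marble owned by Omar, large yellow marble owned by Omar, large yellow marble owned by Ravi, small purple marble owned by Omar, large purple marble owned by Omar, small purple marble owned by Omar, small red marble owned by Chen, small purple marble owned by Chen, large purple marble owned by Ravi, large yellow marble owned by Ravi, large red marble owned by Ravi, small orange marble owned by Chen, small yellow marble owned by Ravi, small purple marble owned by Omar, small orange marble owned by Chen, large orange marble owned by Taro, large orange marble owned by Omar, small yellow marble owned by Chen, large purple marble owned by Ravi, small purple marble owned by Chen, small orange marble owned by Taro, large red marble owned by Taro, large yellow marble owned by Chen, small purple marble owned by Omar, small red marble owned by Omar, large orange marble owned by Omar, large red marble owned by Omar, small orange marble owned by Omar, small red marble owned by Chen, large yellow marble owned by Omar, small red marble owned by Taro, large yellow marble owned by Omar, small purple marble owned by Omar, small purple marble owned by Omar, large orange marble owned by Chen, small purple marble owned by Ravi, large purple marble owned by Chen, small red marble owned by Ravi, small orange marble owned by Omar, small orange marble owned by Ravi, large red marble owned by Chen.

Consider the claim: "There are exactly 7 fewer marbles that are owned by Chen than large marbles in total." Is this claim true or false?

True

|marbles owned by Chen| = 11.
|large marbles| = 18.
The claim requires 18 − 11 (= 7) to equal 7, which holds.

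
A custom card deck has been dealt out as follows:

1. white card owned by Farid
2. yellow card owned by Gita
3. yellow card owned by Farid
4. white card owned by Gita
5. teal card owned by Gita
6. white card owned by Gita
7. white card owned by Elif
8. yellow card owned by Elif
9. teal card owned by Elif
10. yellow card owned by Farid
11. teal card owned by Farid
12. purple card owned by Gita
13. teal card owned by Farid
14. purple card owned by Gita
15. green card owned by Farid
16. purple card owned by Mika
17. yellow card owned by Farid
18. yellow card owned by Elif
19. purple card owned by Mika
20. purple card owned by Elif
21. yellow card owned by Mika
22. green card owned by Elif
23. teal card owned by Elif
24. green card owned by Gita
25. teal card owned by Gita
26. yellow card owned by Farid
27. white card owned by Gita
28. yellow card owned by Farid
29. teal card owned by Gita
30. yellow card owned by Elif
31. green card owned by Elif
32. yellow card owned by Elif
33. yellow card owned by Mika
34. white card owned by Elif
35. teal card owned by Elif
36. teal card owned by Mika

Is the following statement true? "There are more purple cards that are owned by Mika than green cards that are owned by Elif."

purple cards owned by Mika: 2.
green cards owned by Elif: 2.
The claim requires 2 > 2, which does not hold.

False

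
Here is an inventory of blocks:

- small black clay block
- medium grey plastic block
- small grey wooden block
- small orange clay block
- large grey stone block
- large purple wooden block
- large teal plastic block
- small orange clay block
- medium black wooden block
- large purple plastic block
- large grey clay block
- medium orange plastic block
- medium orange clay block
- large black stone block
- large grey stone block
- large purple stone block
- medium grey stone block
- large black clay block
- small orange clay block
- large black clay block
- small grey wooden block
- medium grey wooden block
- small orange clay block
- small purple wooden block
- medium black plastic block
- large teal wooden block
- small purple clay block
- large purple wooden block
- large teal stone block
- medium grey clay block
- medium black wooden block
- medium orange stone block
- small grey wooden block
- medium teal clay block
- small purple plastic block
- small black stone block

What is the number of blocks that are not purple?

Total blocks: 36; with the excluded value: 7; remaining 36 − 7 = 29.

29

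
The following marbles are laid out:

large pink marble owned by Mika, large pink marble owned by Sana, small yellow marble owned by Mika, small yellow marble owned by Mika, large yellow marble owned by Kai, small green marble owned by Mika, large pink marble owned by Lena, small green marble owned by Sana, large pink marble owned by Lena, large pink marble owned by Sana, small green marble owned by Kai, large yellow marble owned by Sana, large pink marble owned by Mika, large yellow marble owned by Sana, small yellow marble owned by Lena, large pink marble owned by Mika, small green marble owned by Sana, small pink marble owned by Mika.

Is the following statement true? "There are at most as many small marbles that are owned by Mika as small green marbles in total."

Count of small marbles owned by Mika: 4.
There are 4 small green marbles.
The claim requires 4 ≤ 4, which holds.

True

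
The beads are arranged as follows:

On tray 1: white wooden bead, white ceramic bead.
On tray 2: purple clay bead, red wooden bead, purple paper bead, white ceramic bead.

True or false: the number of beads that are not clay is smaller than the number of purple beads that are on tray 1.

There are 5 beads that are not clay.
There are 0 purple beads on tray 1.
The claim requires 5 < 0, which does not hold.

False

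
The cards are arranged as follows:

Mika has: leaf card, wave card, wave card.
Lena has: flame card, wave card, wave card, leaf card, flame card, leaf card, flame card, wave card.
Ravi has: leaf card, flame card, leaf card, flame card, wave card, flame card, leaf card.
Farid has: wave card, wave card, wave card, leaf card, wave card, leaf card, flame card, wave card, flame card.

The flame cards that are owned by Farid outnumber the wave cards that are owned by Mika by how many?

0

flame cards owned by Farid: 2.
wave cards owned by Mika: 2.
2 − 2 = 0.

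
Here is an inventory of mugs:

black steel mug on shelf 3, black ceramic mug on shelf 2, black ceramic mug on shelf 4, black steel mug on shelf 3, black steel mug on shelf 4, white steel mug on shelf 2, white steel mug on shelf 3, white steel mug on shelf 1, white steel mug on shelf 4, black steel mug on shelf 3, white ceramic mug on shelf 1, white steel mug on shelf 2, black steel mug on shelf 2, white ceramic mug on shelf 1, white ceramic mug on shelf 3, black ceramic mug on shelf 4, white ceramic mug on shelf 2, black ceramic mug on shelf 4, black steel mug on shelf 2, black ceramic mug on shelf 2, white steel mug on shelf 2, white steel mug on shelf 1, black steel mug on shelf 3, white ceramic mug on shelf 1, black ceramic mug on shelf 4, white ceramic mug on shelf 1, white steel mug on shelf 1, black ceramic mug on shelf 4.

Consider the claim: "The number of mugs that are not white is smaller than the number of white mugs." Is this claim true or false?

There are 14 mugs that are not white.
There are 14 white mugs.
The claim requires 14 < 14, which does not hold.

False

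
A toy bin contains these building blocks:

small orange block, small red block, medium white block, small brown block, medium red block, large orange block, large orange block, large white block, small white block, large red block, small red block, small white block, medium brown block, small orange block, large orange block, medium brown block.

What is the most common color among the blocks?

Counts by color: orange 5, red 4, white 4, brown 3.
The maximum is 5, held uniquely by orange.

orange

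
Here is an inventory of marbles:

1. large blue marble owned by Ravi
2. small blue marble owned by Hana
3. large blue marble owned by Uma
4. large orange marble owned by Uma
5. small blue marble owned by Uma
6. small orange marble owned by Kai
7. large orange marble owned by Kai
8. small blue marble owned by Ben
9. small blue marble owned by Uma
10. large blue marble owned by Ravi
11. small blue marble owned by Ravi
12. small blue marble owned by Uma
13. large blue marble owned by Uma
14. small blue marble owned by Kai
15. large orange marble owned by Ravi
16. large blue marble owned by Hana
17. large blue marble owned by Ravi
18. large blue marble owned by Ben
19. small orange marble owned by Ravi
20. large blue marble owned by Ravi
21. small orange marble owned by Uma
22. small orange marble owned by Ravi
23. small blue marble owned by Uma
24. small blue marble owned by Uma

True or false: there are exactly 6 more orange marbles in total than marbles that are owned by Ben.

False

|orange marbles| = 7.
|marbles owned by Ben| = 2.
The claim requires 7 − 2 (= 5) to equal 6, which does not hold.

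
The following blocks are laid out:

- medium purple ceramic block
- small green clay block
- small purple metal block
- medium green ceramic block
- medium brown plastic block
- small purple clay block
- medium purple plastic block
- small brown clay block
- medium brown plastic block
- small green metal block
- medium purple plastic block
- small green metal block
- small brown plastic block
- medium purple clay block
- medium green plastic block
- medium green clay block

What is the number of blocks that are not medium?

Total blocks: 16; with the excluded value: 9; remaining 16 − 9 = 7.

7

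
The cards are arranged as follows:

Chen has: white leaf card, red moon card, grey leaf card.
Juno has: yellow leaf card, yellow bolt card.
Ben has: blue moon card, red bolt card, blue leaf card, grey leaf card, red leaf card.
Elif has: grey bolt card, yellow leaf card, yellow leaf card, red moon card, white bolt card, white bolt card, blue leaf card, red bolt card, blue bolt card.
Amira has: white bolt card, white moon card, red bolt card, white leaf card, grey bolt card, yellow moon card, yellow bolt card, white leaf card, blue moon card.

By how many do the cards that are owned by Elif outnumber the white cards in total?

cards owned by Elif: 9.
white cards: 7.
9 − 7 = 2.

2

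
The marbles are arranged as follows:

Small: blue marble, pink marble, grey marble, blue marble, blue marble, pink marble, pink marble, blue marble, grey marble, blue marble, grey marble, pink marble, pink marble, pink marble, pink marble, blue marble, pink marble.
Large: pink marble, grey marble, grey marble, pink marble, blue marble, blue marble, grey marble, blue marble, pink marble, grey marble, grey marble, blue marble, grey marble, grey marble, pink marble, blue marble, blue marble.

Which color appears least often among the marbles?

grey

Counts by color: pink 12, blue 12, grey 10.
The minimum is 10, held uniquely by grey.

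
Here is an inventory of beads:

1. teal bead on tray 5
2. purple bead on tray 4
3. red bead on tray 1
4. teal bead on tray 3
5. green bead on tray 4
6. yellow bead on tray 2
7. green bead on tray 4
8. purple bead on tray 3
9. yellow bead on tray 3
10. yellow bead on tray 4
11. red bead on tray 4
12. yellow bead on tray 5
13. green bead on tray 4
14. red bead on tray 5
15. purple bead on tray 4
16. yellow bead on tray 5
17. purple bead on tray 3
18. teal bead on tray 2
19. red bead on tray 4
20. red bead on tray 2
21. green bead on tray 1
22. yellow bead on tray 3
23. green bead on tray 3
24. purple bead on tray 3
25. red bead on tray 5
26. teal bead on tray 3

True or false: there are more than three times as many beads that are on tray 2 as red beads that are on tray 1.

False

There are 3 beads on tray 2.
There is 1 red bead on tray 1.
The claim requires 3 > 3 × 1 = 3, which does not hold.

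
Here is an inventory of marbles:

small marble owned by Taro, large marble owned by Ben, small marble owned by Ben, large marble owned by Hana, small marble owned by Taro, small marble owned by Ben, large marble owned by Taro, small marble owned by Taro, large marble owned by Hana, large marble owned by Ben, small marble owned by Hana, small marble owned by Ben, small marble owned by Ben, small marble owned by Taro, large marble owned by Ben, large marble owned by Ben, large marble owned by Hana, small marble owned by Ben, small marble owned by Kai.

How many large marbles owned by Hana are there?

3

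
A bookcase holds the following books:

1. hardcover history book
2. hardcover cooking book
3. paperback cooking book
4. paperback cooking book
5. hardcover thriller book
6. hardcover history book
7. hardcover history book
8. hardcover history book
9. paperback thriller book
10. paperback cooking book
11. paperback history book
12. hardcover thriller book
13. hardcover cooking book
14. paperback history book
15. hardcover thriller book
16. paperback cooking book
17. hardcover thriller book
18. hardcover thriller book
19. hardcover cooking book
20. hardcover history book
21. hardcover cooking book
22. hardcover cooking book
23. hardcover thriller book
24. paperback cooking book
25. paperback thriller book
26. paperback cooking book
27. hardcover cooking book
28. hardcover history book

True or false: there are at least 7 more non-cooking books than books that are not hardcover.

False

|non-cooking books| = 16.
|books that are not hardcover| = 10.
The claim requires 16 − 10 = 6 ≥ 7, which does not hold.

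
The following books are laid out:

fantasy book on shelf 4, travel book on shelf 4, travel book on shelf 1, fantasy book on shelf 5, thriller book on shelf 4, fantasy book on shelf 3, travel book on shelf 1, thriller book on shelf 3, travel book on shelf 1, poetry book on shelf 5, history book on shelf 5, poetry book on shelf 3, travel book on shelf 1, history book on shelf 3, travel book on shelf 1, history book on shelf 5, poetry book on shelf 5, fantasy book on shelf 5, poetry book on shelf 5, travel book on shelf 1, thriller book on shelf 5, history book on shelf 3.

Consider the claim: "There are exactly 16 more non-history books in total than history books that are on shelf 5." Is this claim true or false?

True

There are 18 non-history books.
There are 2 history books on shelf 5.
The claim requires 18 − 2 (= 16) to equal 16, which holds.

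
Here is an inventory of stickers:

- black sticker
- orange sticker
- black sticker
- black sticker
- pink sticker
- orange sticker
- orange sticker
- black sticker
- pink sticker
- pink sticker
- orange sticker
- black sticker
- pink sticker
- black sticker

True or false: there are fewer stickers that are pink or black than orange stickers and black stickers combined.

|stickers that are pink or black| = 10.
orange stickers: 4; black stickers: 6; combined: 4 + 6 = 10.
The claim requires 10 < 10, which does not hold.

False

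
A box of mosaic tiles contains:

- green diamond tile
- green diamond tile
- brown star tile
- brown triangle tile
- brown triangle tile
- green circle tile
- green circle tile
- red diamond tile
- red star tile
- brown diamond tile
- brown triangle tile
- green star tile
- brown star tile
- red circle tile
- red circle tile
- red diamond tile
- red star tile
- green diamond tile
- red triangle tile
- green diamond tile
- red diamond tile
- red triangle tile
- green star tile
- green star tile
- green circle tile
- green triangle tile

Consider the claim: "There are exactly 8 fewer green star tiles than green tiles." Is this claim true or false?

|green star tiles| = 3.
|green tiles| = 11.
The claim requires 11 − 3 (= 8) to equal 8, which holds.

True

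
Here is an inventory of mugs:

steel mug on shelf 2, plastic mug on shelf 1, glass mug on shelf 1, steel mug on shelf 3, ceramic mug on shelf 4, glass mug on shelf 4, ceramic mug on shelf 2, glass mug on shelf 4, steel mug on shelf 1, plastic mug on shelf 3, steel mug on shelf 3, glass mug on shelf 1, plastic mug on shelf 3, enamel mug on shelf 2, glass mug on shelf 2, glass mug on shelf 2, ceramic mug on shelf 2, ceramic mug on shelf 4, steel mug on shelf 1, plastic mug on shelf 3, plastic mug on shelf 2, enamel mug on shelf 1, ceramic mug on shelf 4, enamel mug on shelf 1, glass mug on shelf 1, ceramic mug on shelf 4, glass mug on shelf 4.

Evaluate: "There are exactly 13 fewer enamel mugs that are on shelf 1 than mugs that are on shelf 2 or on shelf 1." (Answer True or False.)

True

There are 2 enamel mugs on shelf 1.
There are 15 mugs on shelf 2 or on shelf 1.
The claim requires 15 − 2 (= 13) to equal 13, which holds.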